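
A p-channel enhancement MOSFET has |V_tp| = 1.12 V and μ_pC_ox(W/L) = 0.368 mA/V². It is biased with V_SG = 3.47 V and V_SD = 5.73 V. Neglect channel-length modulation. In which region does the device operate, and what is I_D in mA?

V_ov = V_SG − |V_tp| = 3.47 − 1.12 = 2.35 V.
Since V_SD = 5.73 V ≥ V_ov = 2.35 V, the device is in saturation.
I_D = ½ k_p V_ov² = 0.5 × 0.368 × 2.35² = 1.02 mA.

Saturation; I_D = 1.02 mA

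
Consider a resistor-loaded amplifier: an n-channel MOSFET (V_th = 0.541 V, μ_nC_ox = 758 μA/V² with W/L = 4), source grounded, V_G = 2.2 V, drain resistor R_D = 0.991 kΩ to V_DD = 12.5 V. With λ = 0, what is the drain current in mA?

I_D = 4.17 mA

V_GS = V_G = 2.2 V, so V_ov = 2.2 − 0.541 = 1.66 V.
k_n = μ_nC_ox · (W/L) = 3.032 mA/V².
Assume saturation: I_D = ½ k_n V_ov² = 0.5 × 3.032 × 1.66² = 4.17 mA, giving V_DS = V_DD − I_D R_D = 12.5 − 4.17 × 0.991 = 8.37 V.
V_DS = 8.37 V ≥ V_ov = 1.66 V, confirming saturation.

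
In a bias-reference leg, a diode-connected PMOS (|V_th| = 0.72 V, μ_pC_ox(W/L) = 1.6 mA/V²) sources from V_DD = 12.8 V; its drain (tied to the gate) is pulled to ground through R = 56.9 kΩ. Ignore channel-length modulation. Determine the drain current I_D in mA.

I_D = 0.203 mA

With gate tied to drain, V_SG = V_SD ≥ V_SG − |V_th|, so the device is in saturation.
KCL at the drain: ½ k_p (V_SG − |V_th|)² = (V_DD − V_SG)/R.
Let x = V_SG − 0.72. Then 45.5 x² + x − 12.08 = 0, giving x = 0.504 V (positive root), so V_SG = 1.22 V.
I_D = (V_DD − V_SG)/R = (12.8 − 1.22) / 56.9 = 0.203 mA.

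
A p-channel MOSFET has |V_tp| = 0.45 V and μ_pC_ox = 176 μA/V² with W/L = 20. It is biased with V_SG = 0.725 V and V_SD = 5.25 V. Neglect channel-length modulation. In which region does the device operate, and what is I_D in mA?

k_p = μ_pC_ox · (W/L) = 3.52 mA/V².
V_ov = V_SG − |V_tp| = 0.725 − 0.45 = 0.275 V.
Since V_SD = 5.25 V ≥ V_ov = 0.275 V, the device is in saturation.
I_D = ½ k_p V_ov² = 0.5 × 3.52 × 0.275² = 0.133 mA.

Saturation; I_D = 0.133 mA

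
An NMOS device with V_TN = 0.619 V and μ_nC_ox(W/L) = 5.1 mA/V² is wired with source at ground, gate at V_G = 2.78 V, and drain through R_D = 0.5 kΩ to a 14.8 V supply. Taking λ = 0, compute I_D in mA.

I_D = 11.9 mA

V_GS = V_G = 2.78 V, so V_ov = 2.78 − 0.619 = 2.16 V.
Assume saturation: I_D = ½ k_n V_ov² = 0.5 × 5.1 × 2.16² = 11.9 mA, giving V_DS = V_DD − I_D R_D = 14.8 − 11.9 × 0.5 = 8.85 V.
V_DS = 8.85 V ≥ V_ov = 2.16 V, confirming saturation.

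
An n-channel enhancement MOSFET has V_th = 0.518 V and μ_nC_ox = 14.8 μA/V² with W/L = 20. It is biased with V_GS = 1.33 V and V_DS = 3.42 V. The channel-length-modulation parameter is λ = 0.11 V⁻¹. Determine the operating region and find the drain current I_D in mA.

k_n = μ_nC_ox · (W/L) = 0.296 mA/V².
V_ov = V_GS − V_th = 1.33 − 0.518 = 0.812 V.
Since V_DS = 3.42 V ≥ V_ov = 0.812 V, the device is in saturation.
I_D = ½ k_n V_ov² (1 + λ V_DS) = 0.5 × 0.296 × 0.812² × (1 + 0.11 × 3.42) = 0.134 mA.

Saturation; I_D = 0.134 mA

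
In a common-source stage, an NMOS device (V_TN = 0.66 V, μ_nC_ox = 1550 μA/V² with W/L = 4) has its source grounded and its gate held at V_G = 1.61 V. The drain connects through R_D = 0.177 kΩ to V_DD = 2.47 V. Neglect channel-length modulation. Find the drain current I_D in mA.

V_GS = V_G = 1.61 V, so V_ov = 1.61 − 0.66 = 0.95 V.
k_n = μ_nC_ox · (W/L) = 6.2 mA/V².
Assume saturation: I_D = ½ k_n V_ov² = 0.5 × 6.2 × 0.95² = 2.8 mA, giving V_DS = V_DD − I_D R_D = 2.47 − 2.8 × 0.177 = 1.97 V.
V_DS = 1.97 V ≥ V_ov = 0.95 V, confirming saturation.

I_D = 2.80 mA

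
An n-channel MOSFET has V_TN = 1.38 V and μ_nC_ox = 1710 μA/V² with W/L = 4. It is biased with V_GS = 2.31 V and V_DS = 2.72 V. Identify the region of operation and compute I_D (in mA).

k_n = μ_nC_ox · (W/L) = 6.84 mA/V².
V_ov = V_GS − V_TN = 2.31 − 1.38 = 0.93 V.
Since V_DS = 2.72 V ≥ V_ov = 0.93 V, the device is in saturation.
I_D = ½ k_n V_ov² = 0.5 × 6.84 × 0.93² = 2.96 mA.

Saturation; I_D = 2.96 mA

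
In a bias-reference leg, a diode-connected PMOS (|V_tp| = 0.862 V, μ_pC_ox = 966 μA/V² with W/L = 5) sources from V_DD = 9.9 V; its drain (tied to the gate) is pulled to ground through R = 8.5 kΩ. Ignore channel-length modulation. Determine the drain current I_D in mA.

With gate tied to drain, V_SG = V_SD ≥ V_SG − |V_tp|, so the device is in saturation.
k_p = μ_pC_ox · (W/L) = 4.83 mA/V².
KCL at the drain: ½ k_p (V_SG − |V_tp|)² = (V_DD − V_SG)/R.
Let x = V_SG − 0.862. Then 20.5 x² + x − 9.038 = 0, giving x = 0.64 V (positive root), so V_SG = 1.5 V.
I_D = (V_DD − V_SG)/R = (9.9 − 1.5) / 8.5 = 0.988 mA.

I_D = 0.988 mA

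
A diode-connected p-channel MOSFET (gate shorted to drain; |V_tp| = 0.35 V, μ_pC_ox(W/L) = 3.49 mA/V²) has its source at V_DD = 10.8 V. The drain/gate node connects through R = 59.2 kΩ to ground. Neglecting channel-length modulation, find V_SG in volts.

V_SG = 0.663 V

With gate tied to drain, V_SG = V_SD ≥ V_SG − |V_tp|, so the device is in saturation.
KCL at the drain: ½ k_p (V_SG − |V_tp|)² = (V_DD − V_SG)/R.
Let x = V_SG − 0.35. Then 103 x² + x − 10.45 = 0, giving x = 0.313 V (positive root), so V_SG = 0.663 V.
I_D = (V_DD − V_SG)/R = (10.8 − 0.663) / 59.2 = 0.171 mA.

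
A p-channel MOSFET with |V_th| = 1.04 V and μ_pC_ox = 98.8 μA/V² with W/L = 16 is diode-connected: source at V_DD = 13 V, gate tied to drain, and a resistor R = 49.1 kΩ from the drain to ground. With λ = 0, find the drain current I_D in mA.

I_D = 0.233 mA

With gate tied to drain, V_SG = V_SD ≥ V_SG − |V_th|, so the device is in saturation.
k_p = μ_pC_ox · (W/L) = 1.581 mA/V².
KCL at the drain: ½ k_p (V_SG − |V_th|)² = (V_DD − V_SG)/R.
Let x = V_SG − 1.04. Then 38.8 x² + x − 11.96 = 0, giving x = 0.542 V (positive root), so V_SG = 1.58 V.
I_D = (V_DD − V_SG)/R = (13 − 1.58) / 49.1 = 0.233 mA.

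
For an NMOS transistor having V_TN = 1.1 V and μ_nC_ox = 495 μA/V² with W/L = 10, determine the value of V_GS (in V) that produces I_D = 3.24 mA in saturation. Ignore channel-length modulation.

k_n = μ_nC_ox · (W/L) = 4.95 mA/V².
In saturation I_D = ½ k_n (V_GS − V_TN)², so V_GS − V_TN = √(2 I_D / k_n) = √(2 × 3.24 / 4.95) = 1.14 V.
V_GS = 1.1 + 1.14 = 2.24 V.

V_GS = 2.24 V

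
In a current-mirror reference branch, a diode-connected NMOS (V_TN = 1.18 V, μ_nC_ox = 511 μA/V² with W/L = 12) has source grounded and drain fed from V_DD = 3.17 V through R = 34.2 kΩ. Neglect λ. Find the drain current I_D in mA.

With gate tied to drain, V_GS = V_DS ≥ V_GS − V_TN, so the device is in saturation.
k_n = μ_nC_ox · (W/L) = 6.132 mA/V².
KCL at the drain: ½ k_n (V_GS − V_TN)² = (V_DD − V_GS)/R.
Let x = V_GS − 1.18. Then 105 x² + x − 1.99 = 0, giving x = 0.133 V (positive root), so V_GS = 1.31 V.
I_D = (V_DD − V_GS)/R = (3.17 − 1.31) / 34.2 = 0.0543 mA.

I_D = 0.0543 mA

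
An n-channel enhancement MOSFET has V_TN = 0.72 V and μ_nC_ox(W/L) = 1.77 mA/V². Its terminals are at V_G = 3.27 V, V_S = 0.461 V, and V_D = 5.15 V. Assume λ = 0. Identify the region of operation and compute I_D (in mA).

V_GS = V_G − V_S = 3.27 − 0.461 = 2.81 V; V_DS = V_D − V_S = 5.15 − 0.461 = 4.69 V.
V_ov = V_GS − V_TN = 2.81 − 0.72 = 2.09 V.
Since V_DS = 4.69 V ≥ V_ov = 2.09 V, the device is in saturation.
I_D = ½ k_n V_ov² = 0.5 × 1.77 × 2.09² = 3.86 mA.

Saturation; I_D = 3.86 mA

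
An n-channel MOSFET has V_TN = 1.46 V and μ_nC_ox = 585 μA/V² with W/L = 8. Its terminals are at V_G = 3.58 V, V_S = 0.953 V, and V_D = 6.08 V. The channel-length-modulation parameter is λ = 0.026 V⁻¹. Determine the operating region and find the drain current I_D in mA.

Saturation; I_D = 3.61 mA

V_GS = V_G − V_S = 3.58 − 0.953 = 2.63 V; V_DS = V_D − V_S = 6.08 − 0.953 = 5.13 V.
k_n = μ_nC_ox · (W/L) = 4.68 mA/V².
V_ov = V_GS − V_TN = 2.63 − 1.46 = 1.17 V.
Since V_DS = 5.13 V ≥ V_ov = 1.17 V, the device is in saturation.
I_D = ½ k_n V_ov² (1 + λ V_DS) = 0.5 × 4.68 × 1.17² × (1 + 0.026 × 5.13) = 3.61 mA.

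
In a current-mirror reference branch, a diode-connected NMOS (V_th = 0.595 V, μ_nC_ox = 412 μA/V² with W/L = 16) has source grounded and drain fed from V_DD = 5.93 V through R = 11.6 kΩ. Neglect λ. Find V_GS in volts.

With gate tied to drain, V_GS = V_DS ≥ V_GS − V_th, so the device is in saturation.
k_n = μ_nC_ox · (W/L) = 6.592 mA/V².
KCL at the drain: ½ k_n (V_GS − V_th)² = (V_DD − V_GS)/R.
Let x = V_GS − 0.595. Then 38.2 x² + x − 5.335 = 0, giving x = 0.361 V (positive root), so V_GS = 0.956 V.
I_D = (V_DD − V_GS)/R = (5.93 − 0.956) / 11.6 = 0.429 mA.

V_GS = 0.956 V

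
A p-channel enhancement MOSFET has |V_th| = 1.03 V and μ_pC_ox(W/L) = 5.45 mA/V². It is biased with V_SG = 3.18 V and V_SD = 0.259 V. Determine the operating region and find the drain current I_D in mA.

Triode; I_D = 2.85 mA

V_ov = V_SG − |V_th| = 3.18 − 1.03 = 2.15 V.
Since V_SD = 0.259 V < V_ov = 2.15 V, the device is in the triode region.
I_D = k_p [V_ov · V_SD − ½ V_SD²] = 5.45 × [2.15 × 0.259 − 0.5 × 0.259²] = 2.85 mA.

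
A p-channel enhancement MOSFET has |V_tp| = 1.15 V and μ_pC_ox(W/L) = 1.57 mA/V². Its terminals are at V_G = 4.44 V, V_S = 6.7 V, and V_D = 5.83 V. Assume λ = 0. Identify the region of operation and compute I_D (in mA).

Triode; I_D = 0.922 mA

V_SG = V_S − V_G = 6.7 − 4.44 = 2.26 V; V_SD = V_S − V_D = 6.7 − 5.83 = 0.87 V.
V_ov = V_SG − |V_tp| = 2.26 − 1.15 = 1.11 V.
Since V_SD = 0.87 V < V_ov = 1.11 V, the device is in the triode region.
I_D = k_p [V_ov · V_SD − ½ V_SD²] = 1.57 × [1.11 × 0.87 − 0.5 × 0.87²] = 0.922 mA.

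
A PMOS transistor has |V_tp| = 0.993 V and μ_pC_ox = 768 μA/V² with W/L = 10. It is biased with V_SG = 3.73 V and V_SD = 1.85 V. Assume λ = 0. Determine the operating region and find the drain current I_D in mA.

Triode; I_D = 25.7 mA

k_p = μ_pC_ox · (W/L) = 7.68 mA/V².
V_ov = V_SG − |V_tp| = 3.73 − 0.993 = 2.74 V.
Since V_SD = 1.85 V < V_ov = 2.74 V, the device is in the triode region.
I_D = k_p [V_ov · V_SD − ½ V_SD²] = 7.68 × [2.74 × 1.85 − 0.5 × 1.85²] = 25.7 mA.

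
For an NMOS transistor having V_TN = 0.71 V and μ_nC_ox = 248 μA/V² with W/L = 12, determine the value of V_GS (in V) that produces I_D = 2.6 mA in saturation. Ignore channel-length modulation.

V_GS = 2.03 V

k_n = μ_nC_ox · (W/L) = 2.976 mA/V².
In saturation I_D = ½ k_n (V_GS − V_TN)², so V_GS − V_TN = √(2 I_D / k_n) = √(2 × 2.6 / 2.976) = 1.32 V.
V_GS = 0.71 + 1.32 = 2.03 V.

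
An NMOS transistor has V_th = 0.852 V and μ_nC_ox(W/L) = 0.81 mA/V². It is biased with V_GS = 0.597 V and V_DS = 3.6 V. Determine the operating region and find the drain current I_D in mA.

Cutoff; I_D = 0 mA

V_GS = 0.597 V < V_th = 0.852 V, so the transistor is in cutoff.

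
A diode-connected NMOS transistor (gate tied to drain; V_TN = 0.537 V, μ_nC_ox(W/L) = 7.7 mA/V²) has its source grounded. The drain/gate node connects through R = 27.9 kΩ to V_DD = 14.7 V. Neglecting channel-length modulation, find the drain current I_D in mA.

With gate tied to drain, V_GS = V_DS ≥ V_GS − V_TN, so the device is in saturation.
KCL at the drain: ½ k_n (V_GS − V_TN)² = (V_DD − V_GS)/R.
Let x = V_GS − 0.537. Then 107 x² + x − 14.16 = 0, giving x = 0.358 V (positive root), so V_GS = 0.895 V.
I_D = (V_DD − V_GS)/R = (14.7 − 0.895) / 27.9 = 0.495 mA.

I_D = 0.495 mA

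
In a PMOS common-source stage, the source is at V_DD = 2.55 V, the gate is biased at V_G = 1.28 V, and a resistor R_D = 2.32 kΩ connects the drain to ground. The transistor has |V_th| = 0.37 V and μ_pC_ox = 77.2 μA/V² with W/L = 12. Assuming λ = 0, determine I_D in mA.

I_D = 0.375 mA

V_SG = V_DD − V_G = 2.55 − 1.28 = 1.27 V, so V_ov = 1.27 − 0.37 = 0.9 V.
k_p = μ_pC_ox · (W/L) = 0.9264 mA/V².
Assume saturation: I_D = ½ k_p V_ov² = 0.5 × 0.9264 × 0.9² = 0.375 mA, giving V_SD = V_DD − I_D R_D = 2.55 − 0.375 × 2.32 = 1.68 V.
V_SD = 1.68 V ≥ V_ov = 0.9 V, confirming saturation.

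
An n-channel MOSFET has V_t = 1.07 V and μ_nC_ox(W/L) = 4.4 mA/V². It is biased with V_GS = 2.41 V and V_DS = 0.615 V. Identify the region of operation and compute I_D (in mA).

V_ov = V_GS − V_t = 2.41 − 1.07 = 1.34 V.
Since V_DS = 0.615 V < V_ov = 1.34 V, the device is in the triode region.
I_D = k_n [V_ov · V_DS − ½ V_DS²] = 4.4 × [1.34 × 0.615 − 0.5 × 0.615²] = 2.79 mA.

Triode; I_D = 2.79 mA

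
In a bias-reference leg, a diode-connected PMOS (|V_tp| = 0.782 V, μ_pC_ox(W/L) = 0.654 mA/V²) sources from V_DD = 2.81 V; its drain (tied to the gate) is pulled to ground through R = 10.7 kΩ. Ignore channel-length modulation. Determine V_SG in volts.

V_SG = 1.41 V

With gate tied to drain, V_SG = V_SD ≥ V_SG − |V_tp|, so the device is in saturation.
KCL at the drain: ½ k_p (V_SG − |V_tp|)² = (V_DD − V_SG)/R.
Let x = V_SG − 0.782. Then 3.5 x² + x − 2.028 = 0, giving x = 0.632 V (positive root), so V_SG = 1.41 V.
I_D = (V_DD − V_SG)/R = (2.81 − 1.41) / 10.7 = 0.13 mA.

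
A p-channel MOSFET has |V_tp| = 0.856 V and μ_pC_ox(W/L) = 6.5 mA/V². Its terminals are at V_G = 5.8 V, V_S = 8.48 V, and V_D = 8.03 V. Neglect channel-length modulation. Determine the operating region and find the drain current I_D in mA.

V_SG = V_S − V_G = 8.48 − 5.8 = 2.68 V; V_SD = V_S − V_D = 8.48 − 8.03 = 0.45 V.
V_ov = V_SG − |V_tp| = 2.68 − 0.856 = 1.82 V.
Since V_SD = 0.45 V < V_ov = 1.82 V, the device is in the triode region.
I_D = k_p [V_ov · V_SD − ½ V_SD²] = 6.5 × [1.82 × 0.45 − 0.5 × 0.45²] = 4.68 mA.

Triode; I_D = 4.68 mA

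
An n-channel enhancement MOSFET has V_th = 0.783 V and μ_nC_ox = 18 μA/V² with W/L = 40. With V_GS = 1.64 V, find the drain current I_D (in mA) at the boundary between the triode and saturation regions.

At the boundary V_DS = V_ov = V_GS − V_th = 1.64 − 0.783 = 0.857 V.
k_n = μ_nC_ox · (W/L) = 0.72 mA/V².
I_D = ½ k_n V_ov² = 0.5 × 0.72 × 0.857² = 0.264 mA.

I_D = 0.264 mA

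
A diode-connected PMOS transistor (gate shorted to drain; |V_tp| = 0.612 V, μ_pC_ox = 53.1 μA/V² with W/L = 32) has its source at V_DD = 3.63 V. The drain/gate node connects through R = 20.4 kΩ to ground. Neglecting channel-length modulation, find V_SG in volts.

V_SG = 1.00 V

With gate tied to drain, V_SG = V_SD ≥ V_SG − |V_tp|, so the device is in saturation.
k_p = μ_pC_ox · (W/L) = 1.699 mA/V².
KCL at the drain: ½ k_p (V_SG − |V_tp|)² = (V_DD − V_SG)/R.
Let x = V_SG − 0.612. Then 17.3 x² + x − 3.018 = 0, giving x = 0.389 V (positive root), so V_SG = 1 V.
I_D = (V_DD − V_SG)/R = (3.63 − 1) / 20.4 = 0.129 mA.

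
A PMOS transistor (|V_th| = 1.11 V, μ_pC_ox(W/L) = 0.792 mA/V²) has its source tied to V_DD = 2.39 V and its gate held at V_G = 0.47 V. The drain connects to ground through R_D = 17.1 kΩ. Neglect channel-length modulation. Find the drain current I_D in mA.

I_D = 0.126 mA

V_SG = V_DD − V_G = 2.39 − 0.47 = 1.92 V, so V_ov = 1.92 − 1.11 = 0.81 V.
Assume saturation: I_D = ½ k_p V_ov² = 0.5 × 0.792 × 0.81² = 0.26 mA, giving V_SD = V_DD − I_D R_D = 2.39 − 0.26 × 17.1 = -2.05 V.
But -2.05 V < V_ov = 0.81 V, so the device is actually in triode.
In triode I_D = k_p[V_ov V_SD − ½ V_SD²] and I_D = (V_DD − V_SD)/R_D. Equating: 6.77 V_SD² − 11.97 V_SD + 2.39 = 0, giving V_SD = 0.229 V (the root below V_ov).
I_D = (2.39 − 0.229) / 17.1 = 0.126 mA.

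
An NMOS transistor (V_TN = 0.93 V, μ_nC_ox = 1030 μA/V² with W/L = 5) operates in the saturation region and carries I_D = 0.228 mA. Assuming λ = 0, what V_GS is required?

V_GS = 1.23 V

k_n = μ_nC_ox · (W/L) = 5.15 mA/V².
In saturation I_D = ½ k_n (V_GS − V_TN)², so V_GS − V_TN = √(2 I_D / k_n) = √(2 × 0.228 / 5.15) = 0.298 V.
V_GS = 0.93 + 0.298 = 1.23 V.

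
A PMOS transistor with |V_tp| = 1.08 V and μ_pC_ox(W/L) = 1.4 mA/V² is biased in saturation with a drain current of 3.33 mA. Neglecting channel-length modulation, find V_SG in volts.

In saturation I_D = ½ k_p (V_SG − |V_tp|)², so V_SG − |V_tp| = √(2 I_D / k_p) = √(2 × 3.33 / 1.4) = 2.18 V.
V_SG = 1.08 + 2.18 = 3.26 V.

V_SG = 3.26 V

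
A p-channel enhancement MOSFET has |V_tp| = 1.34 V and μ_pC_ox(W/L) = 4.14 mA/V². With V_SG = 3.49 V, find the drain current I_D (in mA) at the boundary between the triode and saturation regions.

At the boundary V_SD = V_ov = V_SG − |V_tp| = 3.49 − 1.34 = 2.15 V.
I_D = ½ k_p V_ov² = 0.5 × 4.14 × 2.15² = 9.57 mA.

I_D = 9.57 mA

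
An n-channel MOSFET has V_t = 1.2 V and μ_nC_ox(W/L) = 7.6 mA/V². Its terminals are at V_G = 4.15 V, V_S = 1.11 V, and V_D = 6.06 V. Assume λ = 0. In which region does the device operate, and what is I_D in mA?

V_GS = V_G − V_S = 4.15 − 1.11 = 3.04 V; V_DS = V_D − V_S = 6.06 − 1.11 = 4.95 V.
V_ov = V_GS − V_t = 3.04 − 1.2 = 1.84 V.
Since V_DS = 4.95 V ≥ V_ov = 1.84 V, the device is in saturation.
I_D = ½ k_n V_ov² = 0.5 × 7.6 × 1.84² = 12.9 mA.

Saturation; I_D = 12.9 mA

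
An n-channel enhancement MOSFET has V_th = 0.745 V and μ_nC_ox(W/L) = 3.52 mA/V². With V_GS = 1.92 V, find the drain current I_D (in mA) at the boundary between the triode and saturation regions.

At the boundary V_DS = V_ov = V_GS − V_th = 1.92 − 0.745 = 1.17 V.
I_D = ½ k_n V_ov² = 0.5 × 3.52 × 1.17² = 2.43 mA.

I_D = 2.43 mA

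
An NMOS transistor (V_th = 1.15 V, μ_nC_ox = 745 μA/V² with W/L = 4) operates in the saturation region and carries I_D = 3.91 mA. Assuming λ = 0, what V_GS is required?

V_GS = 2.77 V

k_n = μ_nC_ox · (W/L) = 2.98 mA/V².
In saturation I_D = ½ k_n (V_GS − V_th)², so V_GS − V_th = √(2 I_D / k_n) = √(2 × 3.91 / 2.98) = 1.62 V.
V_GS = 1.15 + 1.62 = 2.77 V.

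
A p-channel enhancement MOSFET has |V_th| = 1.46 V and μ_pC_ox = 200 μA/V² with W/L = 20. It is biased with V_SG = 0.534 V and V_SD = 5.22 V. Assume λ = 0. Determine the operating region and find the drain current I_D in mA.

V_SG = 0.534 V < |V_th| = 1.46 V, so the transistor is in cutoff.

Cutoff; I_D = 0 mA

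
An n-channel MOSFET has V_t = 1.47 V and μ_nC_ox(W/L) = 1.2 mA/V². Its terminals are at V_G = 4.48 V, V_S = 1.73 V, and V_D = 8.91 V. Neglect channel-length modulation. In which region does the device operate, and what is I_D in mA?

Saturation; I_D = 0.983 mA

V_GS = V_G − V_S = 4.48 − 1.73 = 2.75 V; V_DS = V_D − V_S = 8.91 − 1.73 = 7.18 V.
V_ov = V_GS − V_t = 2.75 − 1.47 = 1.28 V.
Since V_DS = 7.18 V ≥ V_ov = 1.28 V, the device is in saturation.
I_D = ½ k_n V_ov² = 0.5 × 1.2 × 1.28² = 0.983 mA.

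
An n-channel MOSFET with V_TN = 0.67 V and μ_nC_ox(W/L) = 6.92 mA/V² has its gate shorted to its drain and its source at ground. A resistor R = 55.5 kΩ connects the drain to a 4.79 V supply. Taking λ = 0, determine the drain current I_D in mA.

With gate tied to drain, V_GS = V_DS ≥ V_GS − V_TN, so the device is in saturation.
KCL at the drain: ½ k_n (V_GS − V_TN)² = (V_DD − V_GS)/R.
Let x = V_GS − 0.67. Then 192 x² + x − 4.12 = 0, giving x = 0.144 V (positive root), so V_GS = 0.814 V.
I_D = (V_DD − V_GS)/R = (4.79 − 0.814) / 55.5 = 0.0716 mA.

I_D = 0.0716 mA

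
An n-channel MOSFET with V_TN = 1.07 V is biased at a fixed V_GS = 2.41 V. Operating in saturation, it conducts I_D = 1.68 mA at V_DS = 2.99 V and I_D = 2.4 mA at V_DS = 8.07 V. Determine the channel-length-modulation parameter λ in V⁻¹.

λ = 0.113 V⁻¹

With V_GS fixed, I_D ∝ (1 + λ V_DS) in saturation, so I_D2/I_D1 = (1 + λ V_DS2)/(1 + λ V_DS1).
2.4/1.68 = 1.429 = (1 + 8.07 λ)/(1 + 2.99 λ).
Solving: λ (I_D1 V_DS2 − I_D2 V_DS1) = I_D2 − I_D1, so λ = (2.4 − 1.68) / (1.68 × 8.07 − 2.4 × 2.99) = 0.72 / 6.38 = 0.113 V⁻¹.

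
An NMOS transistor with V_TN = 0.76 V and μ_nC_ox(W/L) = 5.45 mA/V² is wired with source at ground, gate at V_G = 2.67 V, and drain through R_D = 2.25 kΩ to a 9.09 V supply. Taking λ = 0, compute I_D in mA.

V_GS = V_G = 2.67 V, so V_ov = 2.67 − 0.76 = 1.91 V.
Assume saturation: I_D = ½ k_n V_ov² = 0.5 × 5.45 × 1.91² = 9.94 mA, giving V_DS = V_DD − I_D R_D = 9.09 − 9.94 × 2.25 = -13.3 V.
But -13.3 V < V_ov = 1.91 V, so the device is actually in triode.
In triode I_D = k_n[V_ov V_DS − ½ V_DS²] and I_D = (V_DD − V_DS)/R_D. Equating: 6.13 V_DS² − 24.42 V_DS + 9.09 = 0, giving V_DS = 0.416 V (the root below V_ov).
I_D = (9.09 − 0.416) / 2.25 = 3.86 mA.

I_D = 3.86 mA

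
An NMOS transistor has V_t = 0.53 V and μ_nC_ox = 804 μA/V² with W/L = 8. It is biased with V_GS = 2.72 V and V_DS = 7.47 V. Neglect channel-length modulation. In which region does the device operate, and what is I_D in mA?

k_n = μ_nC_ox · (W/L) = 6.432 mA/V².
V_ov = V_GS − V_t = 2.72 − 0.53 = 2.19 V.
Since V_DS = 7.47 V ≥ V_ov = 2.19 V, the device is in saturation.
I_D = ½ k_n V_ov² = 0.5 × 6.432 × 2.19² = 15.4 mA.

Saturation; I_D = 15.4 mA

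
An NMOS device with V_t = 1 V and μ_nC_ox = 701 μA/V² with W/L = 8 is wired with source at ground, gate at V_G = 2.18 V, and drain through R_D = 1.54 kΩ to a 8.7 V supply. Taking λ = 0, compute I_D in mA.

I_D = 3.90 mA

V_GS = V_G = 2.18 V, so V_ov = 2.18 − 1 = 1.18 V.
k_n = μ_nC_ox · (W/L) = 5.608 mA/V².
Assume saturation: I_D = ½ k_n V_ov² = 0.5 × 5.608 × 1.18² = 3.9 mA, giving V_DS = V_DD − I_D R_D = 8.7 − 3.9 × 1.54 = 2.69 V.
V_DS = 2.69 V ≥ V_ov = 1.18 V, confirming saturation.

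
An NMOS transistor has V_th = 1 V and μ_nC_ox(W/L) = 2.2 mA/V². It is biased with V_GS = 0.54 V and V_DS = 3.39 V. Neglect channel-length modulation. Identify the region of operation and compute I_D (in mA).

Cutoff; I_D = 0 mA

V_GS = 0.54 V < V_th = 1 V, so the transistor is in cutoff.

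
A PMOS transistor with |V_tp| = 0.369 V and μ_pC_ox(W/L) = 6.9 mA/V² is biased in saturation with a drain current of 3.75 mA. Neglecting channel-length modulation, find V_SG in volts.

In saturation I_D = ½ k_p (V_SG − |V_tp|)², so V_SG − |V_tp| = √(2 I_D / k_p) = √(2 × 3.75 / 6.9) = 1.04 V.
V_SG = 0.369 + 1.04 = 1.41 V.

V_SG = 1.41 V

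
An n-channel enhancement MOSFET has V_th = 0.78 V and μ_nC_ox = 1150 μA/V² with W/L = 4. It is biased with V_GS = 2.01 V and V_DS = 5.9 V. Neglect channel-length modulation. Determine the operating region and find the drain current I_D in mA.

k_n = μ_nC_ox · (W/L) = 4.6 mA/V².
V_ov = V_GS − V_th = 2.01 − 0.78 = 1.23 V.
Since V_DS = 5.9 V ≥ V_ov = 1.23 V, the device is in saturation.
I_D = ½ k_n V_ov² = 0.5 × 4.6 × 1.23² = 3.48 mA.

Saturation; I_D = 3.48 mA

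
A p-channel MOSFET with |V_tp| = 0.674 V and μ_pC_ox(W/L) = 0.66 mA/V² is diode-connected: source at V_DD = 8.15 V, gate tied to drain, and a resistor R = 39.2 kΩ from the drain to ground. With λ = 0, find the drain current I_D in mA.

I_D = 0.172 mA

With gate tied to drain, V_SG = V_SD ≥ V_SG − |V_tp|, so the device is in saturation.
KCL at the drain: ½ k_p (V_SG − |V_tp|)² = (V_DD − V_SG)/R.
Let x = V_SG − 0.674. Then 12.9 x² + x − 7.476 = 0, giving x = 0.723 V (positive root), so V_SG = 1.4 V.
I_D = (V_DD − V_SG)/R = (8.15 − 1.4) / 39.2 = 0.172 mA.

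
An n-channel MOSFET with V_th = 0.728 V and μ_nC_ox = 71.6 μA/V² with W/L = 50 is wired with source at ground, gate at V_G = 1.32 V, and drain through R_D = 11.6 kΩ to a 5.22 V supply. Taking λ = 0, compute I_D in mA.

V_GS = V_G = 1.32 V, so V_ov = 1.32 − 0.728 = 0.592 V.
k_n = μ_nC_ox · (W/L) = 3.58 mA/V².
Assume saturation: I_D = ½ k_n V_ov² = 0.5 × 3.58 × 0.592² = 0.627 mA, giving V_DS = V_DD − I_D R_D = 5.22 − 0.627 × 11.6 = -2.06 V.
But -2.06 V < V_ov = 0.592 V, so the device is actually in triode.
In triode I_D = k_n[V_ov V_DS − ½ V_DS²] and I_D = (V_DD − V_DS)/R_D. Equating: 20.8 V_DS² − 25.58 V_DS + 5.22 = 0, giving V_DS = 0.258 V (the root below V_ov).
I_D = (5.22 − 0.258) / 11.6 = 0.428 mA.

I_D = 0.428 mA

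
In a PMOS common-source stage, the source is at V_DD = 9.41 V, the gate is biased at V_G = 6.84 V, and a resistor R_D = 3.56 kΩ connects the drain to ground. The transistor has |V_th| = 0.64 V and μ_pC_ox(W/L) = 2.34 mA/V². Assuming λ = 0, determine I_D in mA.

V_SG = V_DD − V_G = 9.41 − 6.84 = 2.57 V, so V_ov = 2.57 − 0.64 = 1.93 V.
Assume saturation: I_D = ½ k_p V_ov² = 0.5 × 2.34 × 1.93² = 4.36 mA, giving V_SD = V_DD − I_D R_D = 9.41 − 4.36 × 3.56 = -6.1 V.
But -6.1 V < V_ov = 1.93 V, so the device is actually in triode.
In triode I_D = k_p[V_ov V_SD − ½ V_SD²] and I_D = (V_DD − V_SD)/R_D. Equating: 4.17 V_SD² − 17.08 V_SD + 9.41 = 0, giving V_SD = 0.656 V (the root below V_ov).
I_D = (9.41 − 0.656) / 3.56 = 2.46 mA.

I_D = 2.46 mA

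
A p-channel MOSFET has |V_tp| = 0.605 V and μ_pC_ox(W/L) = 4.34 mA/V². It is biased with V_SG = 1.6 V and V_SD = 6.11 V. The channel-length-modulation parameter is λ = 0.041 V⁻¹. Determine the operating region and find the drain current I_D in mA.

V_ov = V_SG − |V_tp| = 1.6 − 0.605 = 0.995 V.
Since V_SD = 6.11 V ≥ V_ov = 0.995 V, the device is in saturation.
I_D = ½ k_p V_ov² (1 + λ V_SD) = 0.5 × 4.34 × 0.995² × (1 + 0.041 × 6.11) = 2.69 mA.

Saturation; I_D = 2.69 mA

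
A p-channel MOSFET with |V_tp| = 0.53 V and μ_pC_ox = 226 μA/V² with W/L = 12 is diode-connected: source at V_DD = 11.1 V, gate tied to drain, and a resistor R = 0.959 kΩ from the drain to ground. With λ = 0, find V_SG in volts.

V_SG = 3.02 V

With gate tied to drain, V_SG = V_SD ≥ V_SG − |V_tp|, so the device is in saturation.
k_p = μ_pC_ox · (W/L) = 2.712 mA/V².
KCL at the drain: ½ k_p (V_SG − |V_tp|)² = (V_DD − V_SG)/R.
Let x = V_SG − 0.53. Then 1.3 x² + x − 10.57 = 0, giving x = 2.49 V (positive root), so V_SG = 3.02 V.
I_D = (V_DD − V_SG)/R = (11.1 − 3.02) / 0.959 = 8.42 mA.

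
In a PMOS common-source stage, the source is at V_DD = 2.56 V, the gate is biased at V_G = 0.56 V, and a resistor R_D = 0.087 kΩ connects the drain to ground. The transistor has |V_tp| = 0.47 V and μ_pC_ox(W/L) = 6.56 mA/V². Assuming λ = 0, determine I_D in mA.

V_SG = V_DD − V_G = 2.56 − 0.56 = 2 V, so V_ov = 2 − 0.47 = 1.53 V.
Assume saturation: I_D = ½ k_p V_ov² = 0.5 × 6.56 × 1.53² = 7.68 mA, giving V_SD = V_DD − I_D R_D = 2.56 − 7.68 × 0.087 = 1.89 V.
V_SD = 1.89 V ≥ V_ov = 1.53 V, confirming saturation.

I_D = 7.68 mA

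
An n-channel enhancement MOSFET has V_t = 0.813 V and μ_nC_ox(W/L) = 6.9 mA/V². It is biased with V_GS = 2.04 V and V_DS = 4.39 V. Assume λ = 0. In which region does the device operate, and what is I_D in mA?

Saturation; I_D = 5.19 mA

V_ov = V_GS − V_t = 2.04 − 0.813 = 1.23 V.
Since V_DS = 4.39 V ≥ V_ov = 1.23 V, the device is in saturation.
I_D = ½ k_n V_ov² = 0.5 × 6.9 × 1.23² = 5.19 mA.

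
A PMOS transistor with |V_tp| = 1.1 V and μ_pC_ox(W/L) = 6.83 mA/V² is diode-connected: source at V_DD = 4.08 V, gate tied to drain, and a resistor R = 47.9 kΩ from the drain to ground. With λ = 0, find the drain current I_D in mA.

With gate tied to drain, V_SG = V_SD ≥ V_SG − |V_tp|, so the device is in saturation.
KCL at the drain: ½ k_p (V_SG − |V_tp|)² = (V_DD − V_SG)/R.
Let x = V_SG − 1.1. Then 164 x² + x − 2.98 = 0, giving x = 0.132 V (positive root), so V_SG = 1.23 V.
I_D = (V_DD − V_SG)/R = (4.08 − 1.23) / 47.9 = 0.0595 mA.

I_D = 0.0595 mA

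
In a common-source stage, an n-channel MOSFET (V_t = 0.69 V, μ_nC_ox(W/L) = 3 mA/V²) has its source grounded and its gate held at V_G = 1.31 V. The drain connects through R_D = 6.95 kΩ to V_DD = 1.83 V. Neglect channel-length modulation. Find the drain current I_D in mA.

V_GS = V_G = 1.31 V, so V_ov = 1.31 − 0.69 = 0.62 V.
Assume saturation: I_D = ½ k_n V_ov² = 0.5 × 3 × 0.62² = 0.577 mA, giving V_DS = V_DD − I_D R_D = 1.83 − 0.577 × 6.95 = -2.18 V.
But -2.18 V < V_ov = 0.62 V, so the device is actually in triode.
In triode I_D = k_n[V_ov V_DS − ½ V_DS²] and I_D = (V_DD − V_DS)/R_D. Equating: 10.4 V_DS² − 13.93 V_DS + 1.83 = 0, giving V_DS = 0.148 V (the root below V_ov).
I_D = (1.83 − 0.148) / 6.95 = 0.242 mA.

I_D = 0.242 mA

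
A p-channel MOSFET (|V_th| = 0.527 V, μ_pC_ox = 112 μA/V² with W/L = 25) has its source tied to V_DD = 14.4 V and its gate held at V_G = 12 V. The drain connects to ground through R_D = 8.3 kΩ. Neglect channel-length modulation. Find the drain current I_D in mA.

V_SG = V_DD − V_G = 14.4 − 12 = 2.4 V, so V_ov = 2.4 − 0.527 = 1.87 V.
k_p = μ_pC_ox · (W/L) = 2.8 mA/V².
Assume saturation: I_D = ½ k_p V_ov² = 0.5 × 2.8 × 1.87² = 4.91 mA, giving V_SD = V_DD − I_D R_D = 14.4 − 4.91 × 8.3 = -26.4 V.
But -26.4 V < V_ov = 1.87 V, so the device is actually in triode.
In triode I_D = k_p[V_ov V_SD − ½ V_SD²] and I_D = (V_DD − V_SD)/R_D. Equating: 11.6 V_SD² − 44.53 V_SD + 14.4 = 0, giving V_SD = 0.357 V (the root below V_ov).
I_D = (14.4 − 0.357) / 8.3 = 1.69 mA.

I_D = 1.69 mA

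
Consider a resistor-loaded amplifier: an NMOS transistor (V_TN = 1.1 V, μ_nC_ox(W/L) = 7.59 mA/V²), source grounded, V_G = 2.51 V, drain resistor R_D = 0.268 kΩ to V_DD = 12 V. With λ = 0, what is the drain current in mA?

I_D = 7.54 mA

V_GS = V_G = 2.51 V, so V_ov = 2.51 − 1.1 = 1.41 V.
Assume saturation: I_D = ½ k_n V_ov² = 0.5 × 7.59 × 1.41² = 7.54 mA, giving V_DS = V_DD − I_D R_D = 12 − 7.54 × 0.268 = 9.98 V.
V_DS = 9.98 V ≥ V_ov = 1.41 V, confirming saturation.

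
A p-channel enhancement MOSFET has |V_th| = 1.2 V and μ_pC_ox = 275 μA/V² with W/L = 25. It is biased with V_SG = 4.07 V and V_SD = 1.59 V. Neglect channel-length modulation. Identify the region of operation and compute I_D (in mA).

Triode; I_D = 22.7 mA

k_p = μ_pC_ox · (W/L) = 6.875 mA/V².
V_ov = V_SG − |V_th| = 4.07 − 1.2 = 2.87 V.
Since V_SD = 1.59 V < V_ov = 2.87 V, the device is in the triode region.
I_D = k_p [V_ov · V_SD − ½ V_SD²] = 6.875 × [2.87 × 1.59 − 0.5 × 1.59²] = 22.7 mA.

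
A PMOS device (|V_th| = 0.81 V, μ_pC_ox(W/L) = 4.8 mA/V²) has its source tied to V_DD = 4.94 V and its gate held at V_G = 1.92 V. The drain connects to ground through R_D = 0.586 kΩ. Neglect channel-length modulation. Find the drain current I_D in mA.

I_D = 7.04 mA

V_SG = V_DD − V_G = 4.94 − 1.92 = 3.02 V, so V_ov = 3.02 − 0.81 = 2.21 V.
Assume saturation: I_D = ½ k_p V_ov² = 0.5 × 4.8 × 2.21² = 11.7 mA, giving V_SD = V_DD − I_D R_D = 4.94 − 11.7 × 0.586 = -1.93 V.
But -1.93 V < V_ov = 2.21 V, so the device is actually in triode.
In triode I_D = k_p[V_ov V_SD − ½ V_SD²] and I_D = (V_DD − V_SD)/R_D. Equating: 1.41 V_SD² − 7.216 V_SD + 4.94 = 0, giving V_SD = 0.814 V (the root below V_ov).
I_D = (4.94 − 0.814) / 0.586 = 7.04 mA.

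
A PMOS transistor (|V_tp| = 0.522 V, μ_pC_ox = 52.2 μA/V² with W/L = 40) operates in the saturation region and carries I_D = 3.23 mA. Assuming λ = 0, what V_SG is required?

k_p = μ_pC_ox · (W/L) = 2.088 mA/V².
In saturation I_D = ½ k_p (V_SG − |V_tp|)², so V_SG − |V_tp| = √(2 I_D / k_p) = √(2 × 3.23 / 2.088) = 1.76 V.
V_SG = 0.522 + 1.76 = 2.28 V.

V_SG = 2.28 V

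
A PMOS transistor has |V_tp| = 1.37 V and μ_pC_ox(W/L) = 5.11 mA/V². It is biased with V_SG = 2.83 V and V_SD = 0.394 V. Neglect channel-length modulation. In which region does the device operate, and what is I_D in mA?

V_ov = V_SG − |V_tp| = 2.83 − 1.37 = 1.46 V.
Since V_SD = 0.394 V < V_ov = 1.46 V, the device is in the triode region.
I_D = k_p [V_ov · V_SD − ½ V_SD²] = 5.11 × [1.46 × 0.394 − 0.5 × 0.394²] = 2.54 mA.

Triode; I_D = 2.54 mA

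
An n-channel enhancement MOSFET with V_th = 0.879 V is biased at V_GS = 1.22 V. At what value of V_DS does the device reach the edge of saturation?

The boundary between triode and saturation is V_DS = V_GS − V_th = V_ov.
V_ov = 1.22 − 0.879 = 0.341 V.

V_DS,sat = 0.341 V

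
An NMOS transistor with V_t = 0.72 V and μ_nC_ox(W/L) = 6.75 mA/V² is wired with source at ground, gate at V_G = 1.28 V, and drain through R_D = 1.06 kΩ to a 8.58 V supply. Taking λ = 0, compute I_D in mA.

I_D = 1.06 mA

V_GS = V_G = 1.28 V, so V_ov = 1.28 − 0.72 = 0.56 V.
Assume saturation: I_D = ½ k_n V_ov² = 0.5 × 6.75 × 0.56² = 1.06 mA, giving V_DS = V_DD − I_D R_D = 8.58 − 1.06 × 1.06 = 7.46 V.
V_DS = 7.46 V ≥ V_ov = 0.56 V, confirming saturation.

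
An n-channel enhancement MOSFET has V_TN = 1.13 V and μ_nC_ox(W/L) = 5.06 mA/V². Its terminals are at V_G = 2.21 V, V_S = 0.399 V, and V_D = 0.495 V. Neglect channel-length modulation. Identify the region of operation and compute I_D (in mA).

V_GS = V_G − V_S = 2.21 − 0.399 = 1.81 V; V_DS = V_D − V_S = 0.495 − 0.399 = 0.096 V.
V_ov = V_GS − V_TN = 1.81 − 1.13 = 0.681 V.
Since V_DS = 0.096 V < V_ov = 0.681 V, the device is in the triode region.
I_D = k_n [V_ov · V_DS − ½ V_DS²] = 5.06 × [0.681 × 0.096 − 0.5 × 0.096²] = 0.307 mA.

Triode; I_D = 0.307 mA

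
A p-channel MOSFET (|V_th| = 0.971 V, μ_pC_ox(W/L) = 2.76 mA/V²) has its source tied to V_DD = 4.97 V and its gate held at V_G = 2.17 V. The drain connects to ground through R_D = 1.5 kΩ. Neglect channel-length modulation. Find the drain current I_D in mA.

I_D = 2.85 mA

V_SG = V_DD − V_G = 4.97 − 2.17 = 2.8 V, so V_ov = 2.8 − 0.971 = 1.83 V.
Assume saturation: I_D = ½ k_p V_ov² = 0.5 × 2.76 × 1.83² = 4.62 mA, giving V_SD = V_DD − I_D R_D = 4.97 − 4.62 × 1.5 = -1.95 V.
But -1.95 V < V_ov = 1.83 V, so the device is actually in triode.
In triode I_D = k_p[V_ov V_SD − ½ V_SD²] and I_D = (V_DD − V_SD)/R_D. Equating: 2.07 V_SD² − 8.572 V_SD + 4.97 = 0, giving V_SD = 0.697 V (the root below V_ov).
I_D = (4.97 − 0.697) / 1.5 = 2.85 mA.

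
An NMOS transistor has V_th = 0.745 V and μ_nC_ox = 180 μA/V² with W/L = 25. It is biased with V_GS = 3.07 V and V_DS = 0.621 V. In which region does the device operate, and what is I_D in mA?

Triode; I_D = 5.63 mA

k_n = μ_nC_ox · (W/L) = 4.5 mA/V².
V_ov = V_GS − V_th = 3.07 − 0.745 = 2.32 V.
Since V_DS = 0.621 V < V_ov = 2.32 V, the device is in the triode region.
I_D = k_n [V_ov · V_DS − ½ V_DS²] = 4.5 × [2.32 × 0.621 − 0.5 × 0.621²] = 5.63 mA.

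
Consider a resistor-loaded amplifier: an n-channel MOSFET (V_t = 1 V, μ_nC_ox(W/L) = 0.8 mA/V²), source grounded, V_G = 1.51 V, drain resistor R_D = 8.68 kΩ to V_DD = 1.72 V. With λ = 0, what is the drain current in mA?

I_D = 0.104 mA

V_GS = V_G = 1.51 V, so V_ov = 1.51 − 1 = 0.51 V.
Assume saturation: I_D = ½ k_n V_ov² = 0.5 × 0.8 × 0.51² = 0.104 mA, giving V_DS = V_DD − I_D R_D = 1.72 − 0.104 × 8.68 = 0.817 V.
V_DS = 0.817 V ≥ V_ov = 0.51 V, confirming saturation.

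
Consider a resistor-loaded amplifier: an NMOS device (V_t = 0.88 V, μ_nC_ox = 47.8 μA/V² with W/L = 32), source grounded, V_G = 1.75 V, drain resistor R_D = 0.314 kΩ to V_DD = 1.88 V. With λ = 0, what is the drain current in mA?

V_GS = V_G = 1.75 V, so V_ov = 1.75 − 0.88 = 0.87 V.
k_n = μ_nC_ox · (W/L) = 1.53 mA/V².
Assume saturation: I_D = ½ k_n V_ov² = 0.5 × 1.53 × 0.87² = 0.579 mA, giving V_DS = V_DD − I_D R_D = 1.88 − 0.579 × 0.314 = 1.7 V.
V_DS = 1.7 V ≥ V_ov = 0.87 V, confirming saturation.

I_D = 0.579 mA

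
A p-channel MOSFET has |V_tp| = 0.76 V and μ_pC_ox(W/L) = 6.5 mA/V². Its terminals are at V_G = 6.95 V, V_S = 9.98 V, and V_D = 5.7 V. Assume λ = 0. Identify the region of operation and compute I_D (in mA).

Saturation; I_D = 16.7 mA

V_SG = V_S − V_G = 9.98 − 6.95 = 3.03 V; V_SD = V_S − V_D = 9.98 − 5.7 = 4.28 V.
V_ov = V_SG − |V_tp| = 3.03 − 0.76 = 2.27 V.
Since V_SD = 4.28 V ≥ V_ov = 2.27 V, the device is in saturation.
I_D = ½ k_p V_ov² = 0.5 × 6.5 × 2.27² = 16.7 mA.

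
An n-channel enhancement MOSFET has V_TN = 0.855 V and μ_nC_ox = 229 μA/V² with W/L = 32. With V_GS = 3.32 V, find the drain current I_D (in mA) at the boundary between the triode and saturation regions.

At the boundary V_DS = V_ov = V_GS − V_TN = 3.32 − 0.855 = 2.46 V.
k_n = μ_nC_ox · (W/L) = 7.328 mA/V².
I_D = ½ k_n V_ov² = 0.5 × 7.328 × 2.46² = 22.3 mA.

I_D = 22.3 mA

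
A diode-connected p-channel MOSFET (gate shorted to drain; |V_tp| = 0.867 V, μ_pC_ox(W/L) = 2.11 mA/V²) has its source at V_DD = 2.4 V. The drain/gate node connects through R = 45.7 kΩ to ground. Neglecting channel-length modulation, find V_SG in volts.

V_SG = 1.04 V

With gate tied to drain, V_SG = V_SD ≥ V_SG − |V_tp|, so the device is in saturation.
KCL at the drain: ½ k_p (V_SG − |V_tp|)² = (V_DD − V_SG)/R.
Let x = V_SG − 0.867. Then 48.2 x² + x − 1.533 = 0, giving x = 0.168 V (positive root), so V_SG = 1.04 V.
I_D = (V_DD − V_SG)/R = (2.4 − 1.04) / 45.7 = 0.0299 mA.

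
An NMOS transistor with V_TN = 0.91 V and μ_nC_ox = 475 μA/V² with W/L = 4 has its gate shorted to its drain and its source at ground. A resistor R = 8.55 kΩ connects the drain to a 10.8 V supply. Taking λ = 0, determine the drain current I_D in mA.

I_D = 1.03 mA

With gate tied to drain, V_GS = V_DS ≥ V_GS − V_TN, so the device is in saturation.
k_n = μ_nC_ox · (W/L) = 1.9 mA/V².
KCL at the drain: ½ k_n (V_GS − V_TN)² = (V_DD − V_GS)/R.
Let x = V_GS − 0.91. Then 8.12 x² + x − 9.89 = 0, giving x = 1.04 V (positive root), so V_GS = 1.95 V.
I_D = (V_DD − V_GS)/R = (10.8 − 1.95) / 8.55 = 1.03 mA.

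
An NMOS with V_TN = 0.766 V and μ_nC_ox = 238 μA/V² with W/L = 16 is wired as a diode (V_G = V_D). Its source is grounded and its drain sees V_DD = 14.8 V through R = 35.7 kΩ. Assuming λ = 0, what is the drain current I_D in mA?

With gate tied to drain, V_GS = V_DS ≥ V_GS − V_TN, so the device is in saturation.
k_n = μ_nC_ox · (W/L) = 3.808 mA/V².
KCL at the drain: ½ k_n (V_GS − V_TN)² = (V_DD − V_GS)/R.
Let x = V_GS − 0.766. Then 68 x² + x − 14.03 = 0, giving x = 0.447 V (positive root), so V_GS = 1.21 V.
I_D = (V_DD − V_GS)/R = (14.8 − 1.21) / 35.7 = 0.381 mA.

I_D = 0.381 mA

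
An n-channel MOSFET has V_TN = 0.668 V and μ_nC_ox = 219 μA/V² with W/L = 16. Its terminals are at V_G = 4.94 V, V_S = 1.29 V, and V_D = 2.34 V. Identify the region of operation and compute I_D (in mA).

V_GS = V_G − V_S = 4.94 − 1.29 = 3.65 V; V_DS = V_D − V_S = 2.34 − 1.29 = 1.05 V.
k_n = μ_nC_ox · (W/L) = 3.504 mA/V².
V_ov = V_GS − V_TN = 3.65 − 0.668 = 2.98 V.
Since V_DS = 1.05 V < V_ov = 2.98 V, the device is in the triode region.
I_D = k_n [V_ov · V_DS − ½ V_DS²] = 3.504 × [2.98 × 1.05 − 0.5 × 1.05²] = 9.04 mA.

Triode; I_D = 9.04 mA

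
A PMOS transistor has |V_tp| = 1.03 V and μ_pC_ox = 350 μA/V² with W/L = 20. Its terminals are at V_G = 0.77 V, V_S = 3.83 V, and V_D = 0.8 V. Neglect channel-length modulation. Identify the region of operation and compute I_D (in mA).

V_SG = V_S − V_G = 3.83 − 0.77 = 3.06 V; V_SD = V_S − V_D = 3.83 − 0.8 = 3.03 V.
k_p = μ_pC_ox · (W/L) = 7 mA/V².
V_ov = V_SG − |V_tp| = 3.06 − 1.03 = 2.03 V.
Since V_SD = 3.03 V ≥ V_ov = 2.03 V, the device is in saturation.
I_D = ½ k_p V_ov² = 0.5 × 7 × 2.03² = 14.4 mA.

Saturation; I_D = 14.4 mA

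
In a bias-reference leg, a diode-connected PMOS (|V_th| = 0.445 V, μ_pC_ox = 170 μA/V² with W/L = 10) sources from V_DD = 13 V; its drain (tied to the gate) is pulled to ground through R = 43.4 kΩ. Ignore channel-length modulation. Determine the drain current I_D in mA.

I_D = 0.276 mA

With gate tied to drain, V_SG = V_SD ≥ V_SG − |V_th|, so the device is in saturation.
k_p = μ_pC_ox · (W/L) = 1.7 mA/V².
KCL at the drain: ½ k_p (V_SG − |V_th|)² = (V_DD − V_SG)/R.
Let x = V_SG − 0.445. Then 36.9 x² + x − 12.55 = 0, giving x = 0.57 V (positive root), so V_SG = 1.01 V.
I_D = (V_DD − V_SG)/R = (13 − 1.01) / 43.4 = 0.276 mA.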